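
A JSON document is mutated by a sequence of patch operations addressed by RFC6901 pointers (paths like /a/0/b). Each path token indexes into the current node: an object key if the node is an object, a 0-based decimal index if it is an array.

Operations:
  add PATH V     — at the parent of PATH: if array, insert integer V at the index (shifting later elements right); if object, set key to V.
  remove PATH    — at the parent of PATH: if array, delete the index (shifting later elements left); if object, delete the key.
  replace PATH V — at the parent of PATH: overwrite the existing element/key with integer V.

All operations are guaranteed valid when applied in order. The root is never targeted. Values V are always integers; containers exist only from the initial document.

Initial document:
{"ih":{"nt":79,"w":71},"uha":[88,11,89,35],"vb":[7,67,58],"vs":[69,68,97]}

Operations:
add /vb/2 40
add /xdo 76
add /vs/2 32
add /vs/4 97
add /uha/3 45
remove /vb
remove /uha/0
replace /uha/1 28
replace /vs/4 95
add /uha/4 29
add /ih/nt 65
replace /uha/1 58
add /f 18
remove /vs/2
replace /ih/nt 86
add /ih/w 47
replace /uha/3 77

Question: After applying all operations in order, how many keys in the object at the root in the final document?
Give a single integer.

Answer: 5

Derivation:
After op 1 (add /vb/2 40): {"ih":{"nt":79,"w":71},"uha":[88,11,89,35],"vb":[7,67,40,58],"vs":[69,68,97]}
After op 2 (add /xdo 76): {"ih":{"nt":79,"w":71},"uha":[88,11,89,35],"vb":[7,67,40,58],"vs":[69,68,97],"xdo":76}
After op 3 (add /vs/2 32): {"ih":{"nt":79,"w":71},"uha":[88,11,89,35],"vb":[7,67,40,58],"vs":[69,68,32,97],"xdo":76}
After op 4 (add /vs/4 97): {"ih":{"nt":79,"w":71},"uha":[88,11,89,35],"vb":[7,67,40,58],"vs":[69,68,32,97,97],"xdo":76}
After op 5 (add /uha/3 45): {"ih":{"nt":79,"w":71},"uha":[88,11,89,45,35],"vb":[7,67,40,58],"vs":[69,68,32,97,97],"xdo":76}
After op 6 (remove /vb): {"ih":{"nt":79,"w":71},"uha":[88,11,89,45,35],"vs":[69,68,32,97,97],"xdo":76}
After op 7 (remove /uha/0): {"ih":{"nt":79,"w":71},"uha":[11,89,45,35],"vs":[69,68,32,97,97],"xdo":76}
After op 8 (replace /uha/1 28): {"ih":{"nt":79,"w":71},"uha":[11,28,45,35],"vs":[69,68,32,97,97],"xdo":76}
After op 9 (replace /vs/4 95): {"ih":{"nt":79,"w":71},"uha":[11,28,45,35],"vs":[69,68,32,97,95],"xdo":76}
After op 10 (add /uha/4 29): {"ih":{"nt":79,"w":71},"uha":[11,28,45,35,29],"vs":[69,68,32,97,95],"xdo":76}
After op 11 (add /ih/nt 65): {"ih":{"nt":65,"w":71},"uha":[11,28,45,35,29],"vs":[69,68,32,97,95],"xdo":76}
After op 12 (replace /uha/1 58): {"ih":{"nt":65,"w":71},"uha":[11,58,45,35,29],"vs":[69,68,32,97,95],"xdo":76}
After op 13 (add /f 18): {"f":18,"ih":{"nt":65,"w":71},"uha":[11,58,45,35,29],"vs":[69,68,32,97,95],"xdo":76}
After op 14 (remove /vs/2): {"f":18,"ih":{"nt":65,"w":71},"uha":[11,58,45,35,29],"vs":[69,68,97,95],"xdo":76}
After op 15 (replace /ih/nt 86): {"f":18,"ih":{"nt":86,"w":71},"uha":[11,58,45,35,29],"vs":[69,68,97,95],"xdo":76}
After op 16 (add /ih/w 47): {"f":18,"ih":{"nt":86,"w":47},"uha":[11,58,45,35,29],"vs":[69,68,97,95],"xdo":76}
After op 17 (replace /uha/3 77): {"f":18,"ih":{"nt":86,"w":47},"uha":[11,58,45,77,29],"vs":[69,68,97,95],"xdo":76}
Size at the root: 5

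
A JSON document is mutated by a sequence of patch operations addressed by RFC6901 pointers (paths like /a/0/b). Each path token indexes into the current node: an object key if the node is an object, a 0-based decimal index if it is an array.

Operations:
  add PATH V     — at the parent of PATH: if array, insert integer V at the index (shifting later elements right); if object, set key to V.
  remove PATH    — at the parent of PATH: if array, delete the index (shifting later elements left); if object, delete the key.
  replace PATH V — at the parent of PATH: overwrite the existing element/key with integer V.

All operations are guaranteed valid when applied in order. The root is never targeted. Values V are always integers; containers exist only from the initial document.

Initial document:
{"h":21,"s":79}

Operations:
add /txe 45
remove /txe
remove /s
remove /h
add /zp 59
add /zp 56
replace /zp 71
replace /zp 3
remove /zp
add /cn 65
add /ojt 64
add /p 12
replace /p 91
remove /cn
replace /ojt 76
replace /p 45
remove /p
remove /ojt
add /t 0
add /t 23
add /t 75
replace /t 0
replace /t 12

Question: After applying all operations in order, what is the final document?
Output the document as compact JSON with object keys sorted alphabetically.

After op 1 (add /txe 45): {"h":21,"s":79,"txe":45}
After op 2 (remove /txe): {"h":21,"s":79}
After op 3 (remove /s): {"h":21}
After op 4 (remove /h): {}
After op 5 (add /zp 59): {"zp":59}
After op 6 (add /zp 56): {"zp":56}
After op 7 (replace /zp 71): {"zp":71}
After op 8 (replace /zp 3): {"zp":3}
After op 9 (remove /zp): {}
After op 10 (add /cn 65): {"cn":65}
After op 11 (add /ojt 64): {"cn":65,"ojt":64}
After op 12 (add /p 12): {"cn":65,"ojt":64,"p":12}
After op 13 (replace /p 91): {"cn":65,"ojt":64,"p":91}
After op 14 (remove /cn): {"ojt":64,"p":91}
After op 15 (replace /ojt 76): {"ojt":76,"p":91}
After op 16 (replace /p 45): {"ojt":76,"p":45}
After op 17 (remove /p): {"ojt":76}
After op 18 (remove /ojt): {}
After op 19 (add /t 0): {"t":0}
After op 20 (add /t 23): {"t":23}
After op 21 (add /t 75): {"t":75}
After op 22 (replace /t 0): {"t":0}
After op 23 (replace /t 12): {"t":12}

Answer: {"t":12}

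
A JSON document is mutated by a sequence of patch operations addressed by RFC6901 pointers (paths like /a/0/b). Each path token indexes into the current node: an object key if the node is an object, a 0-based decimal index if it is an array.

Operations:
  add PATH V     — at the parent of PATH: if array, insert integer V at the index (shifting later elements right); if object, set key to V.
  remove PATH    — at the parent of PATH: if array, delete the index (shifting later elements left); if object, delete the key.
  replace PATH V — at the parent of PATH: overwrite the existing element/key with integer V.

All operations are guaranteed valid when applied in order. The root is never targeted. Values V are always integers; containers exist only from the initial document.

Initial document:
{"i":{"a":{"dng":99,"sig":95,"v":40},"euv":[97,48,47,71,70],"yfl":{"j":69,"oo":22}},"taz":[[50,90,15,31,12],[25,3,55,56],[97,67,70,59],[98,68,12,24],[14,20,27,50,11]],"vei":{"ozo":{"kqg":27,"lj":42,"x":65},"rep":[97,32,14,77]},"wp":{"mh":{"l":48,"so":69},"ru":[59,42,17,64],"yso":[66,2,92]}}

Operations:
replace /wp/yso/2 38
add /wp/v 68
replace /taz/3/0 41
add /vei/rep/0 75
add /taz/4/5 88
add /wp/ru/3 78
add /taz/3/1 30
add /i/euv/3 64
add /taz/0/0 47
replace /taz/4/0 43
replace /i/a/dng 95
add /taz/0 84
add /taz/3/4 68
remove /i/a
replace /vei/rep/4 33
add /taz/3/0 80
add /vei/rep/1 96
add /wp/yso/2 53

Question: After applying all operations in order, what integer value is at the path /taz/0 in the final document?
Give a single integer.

Answer: 84

Derivation:
After op 1 (replace /wp/yso/2 38): {"i":{"a":{"dng":99,"sig":95,"v":40},"euv":[97,48,47,71,70],"yfl":{"j":69,"oo":22}},"taz":[[50,90,15,31,12],[25,3,55,56],[97,67,70,59],[98,68,12,24],[14,20,27,50,11]],"vei":{"ozo":{"kqg":27,"lj":42,"x":65},"rep":[97,32,14,77]},"wp":{"mh":{"l":48,"so":69},"ru":[59,42,17,64],"yso":[66,2,38]}}
After op 2 (add /wp/v 68): {"i":{"a":{"dng":99,"sig":95,"v":40},"euv":[97,48,47,71,70],"yfl":{"j":69,"oo":22}},"taz":[[50,90,15,31,12],[25,3,55,56],[97,67,70,59],[98,68,12,24],[14,20,27,50,11]],"vei":{"ozo":{"kqg":27,"lj":42,"x":65},"rep":[97,32,14,77]},"wp":{"mh":{"l":48,"so":69},"ru":[59,42,17,64],"v":68,"yso":[66,2,38]}}
After op 3 (replace /taz/3/0 41): {"i":{"a":{"dng":99,"sig":95,"v":40},"euv":[97,48,47,71,70],"yfl":{"j":69,"oo":22}},"taz":[[50,90,15,31,12],[25,3,55,56],[97,67,70,59],[41,68,12,24],[14,20,27,50,11]],"vei":{"ozo":{"kqg":27,"lj":42,"x":65},"rep":[97,32,14,77]},"wp":{"mh":{"l":48,"so":69},"ru":[59,42,17,64],"v":68,"yso":[66,2,38]}}
After op 4 (add /vei/rep/0 75): {"i":{"a":{"dng":99,"sig":95,"v":40},"euv":[97,48,47,71,70],"yfl":{"j":69,"oo":22}},"taz":[[50,90,15,31,12],[25,3,55,56],[97,67,70,59],[41,68,12,24],[14,20,27,50,11]],"vei":{"ozo":{"kqg":27,"lj":42,"x":65},"rep":[75,97,32,14,77]},"wp":{"mh":{"l":48,"so":69},"ru":[59,42,17,64],"v":68,"yso":[66,2,38]}}
After op 5 (add /taz/4/5 88): {"i":{"a":{"dng":99,"sig":95,"v":40},"euv":[97,48,47,71,70],"yfl":{"j":69,"oo":22}},"taz":[[50,90,15,31,12],[25,3,55,56],[97,67,70,59],[41,68,12,24],[14,20,27,50,11,88]],"vei":{"ozo":{"kqg":27,"lj":42,"x":65},"rep":[75,97,32,14,77]},"wp":{"mh":{"l":48,"so":69},"ru":[59,42,17,64],"v":68,"yso":[66,2,38]}}
After op 6 (add /wp/ru/3 78): {"i":{"a":{"dng":99,"sig":95,"v":40},"euv":[97,48,47,71,70],"yfl":{"j":69,"oo":22}},"taz":[[50,90,15,31,12],[25,3,55,56],[97,67,70,59],[41,68,12,24],[14,20,27,50,11,88]],"vei":{"ozo":{"kqg":27,"lj":42,"x":65},"rep":[75,97,32,14,77]},"wp":{"mh":{"l":48,"so":69},"ru":[59,42,17,78,64],"v":68,"yso":[66,2,38]}}
After op 7 (add /taz/3/1 30): {"i":{"a":{"dng":99,"sig":95,"v":40},"euv":[97,48,47,71,70],"yfl":{"j":69,"oo":22}},"taz":[[50,90,15,31,12],[25,3,55,56],[97,67,70,59],[41,30,68,12,24],[14,20,27,50,11,88]],"vei":{"ozo":{"kqg":27,"lj":42,"x":65},"rep":[75,97,32,14,77]},"wp":{"mh":{"l":48,"so":69},"ru":[59,42,17,78,64],"v":68,"yso":[66,2,38]}}
After op 8 (add /i/euv/3 64): {"i":{"a":{"dng":99,"sig":95,"v":40},"euv":[97,48,47,64,71,70],"yfl":{"j":69,"oo":22}},"taz":[[50,90,15,31,12],[25,3,55,56],[97,67,70,59],[41,30,68,12,24],[14,20,27,50,11,88]],"vei":{"ozo":{"kqg":27,"lj":42,"x":65},"rep":[75,97,32,14,77]},"wp":{"mh":{"l":48,"so":69},"ru":[59,42,17,78,64],"v":68,"yso":[66,2,38]}}
After op 9 (add /taz/0/0 47): {"i":{"a":{"dng":99,"sig":95,"v":40},"euv":[97,48,47,64,71,70],"yfl":{"j":69,"oo":22}},"taz":[[47,50,90,15,31,12],[25,3,55,56],[97,67,70,59],[41,30,68,12,24],[14,20,27,50,11,88]],"vei":{"ozo":{"kqg":27,"lj":42,"x":65},"rep":[75,97,32,14,77]},"wp":{"mh":{"l":48,"so":69},"ru":[59,42,17,78,64],"v":68,"yso":[66,2,38]}}
After op 10 (replace /taz/4/0 43): {"i":{"a":{"dng":99,"sig":95,"v":40},"euv":[97,48,47,64,71,70],"yfl":{"j":69,"oo":22}},"taz":[[47,50,90,15,31,12],[25,3,55,56],[97,67,70,59],[41,30,68,12,24],[43,20,27,50,11,88]],"vei":{"ozo":{"kqg":27,"lj":42,"x":65},"rep":[75,97,32,14,77]},"wp":{"mh":{"l":48,"so":69},"ru":[59,42,17,78,64],"v":68,"yso":[66,2,38]}}
After op 11 (replace /i/a/dng 95): {"i":{"a":{"dng":95,"sig":95,"v":40},"euv":[97,48,47,64,71,70],"yfl":{"j":69,"oo":22}},"taz":[[47,50,90,15,31,12],[25,3,55,56],[97,67,70,59],[41,30,68,12,24],[43,20,27,50,11,88]],"vei":{"ozo":{"kqg":27,"lj":42,"x":65},"rep":[75,97,32,14,77]},"wp":{"mh":{"l":48,"so":69},"ru":[59,42,17,78,64],"v":68,"yso":[66,2,38]}}
After op 12 (add /taz/0 84): {"i":{"a":{"dng":95,"sig":95,"v":40},"euv":[97,48,47,64,71,70],"yfl":{"j":69,"oo":22}},"taz":[84,[47,50,90,15,31,12],[25,3,55,56],[97,67,70,59],[41,30,68,12,24],[43,20,27,50,11,88]],"vei":{"ozo":{"kqg":27,"lj":42,"x":65},"rep":[75,97,32,14,77]},"wp":{"mh":{"l":48,"so":69},"ru":[59,42,17,78,64],"v":68,"yso":[66,2,38]}}
After op 13 (add /taz/3/4 68): {"i":{"a":{"dng":95,"sig":95,"v":40},"euv":[97,48,47,64,71,70],"yfl":{"j":69,"oo":22}},"taz":[84,[47,50,90,15,31,12],[25,3,55,56],[97,67,70,59,68],[41,30,68,12,24],[43,20,27,50,11,88]],"vei":{"ozo":{"kqg":27,"lj":42,"x":65},"rep":[75,97,32,14,77]},"wp":{"mh":{"l":48,"so":69},"ru":[59,42,17,78,64],"v":68,"yso":[66,2,38]}}
After op 14 (remove /i/a): {"i":{"euv":[97,48,47,64,71,70],"yfl":{"j":69,"oo":22}},"taz":[84,[47,50,90,15,31,12],[25,3,55,56],[97,67,70,59,68],[41,30,68,12,24],[43,20,27,50,11,88]],"vei":{"ozo":{"kqg":27,"lj":42,"x":65},"rep":[75,97,32,14,77]},"wp":{"mh":{"l":48,"so":69},"ru":[59,42,17,78,64],"v":68,"yso":[66,2,38]}}
After op 15 (replace /vei/rep/4 33): {"i":{"euv":[97,48,47,64,71,70],"yfl":{"j":69,"oo":22}},"taz":[84,[47,50,90,15,31,12],[25,3,55,56],[97,67,70,59,68],[41,30,68,12,24],[43,20,27,50,11,88]],"vei":{"ozo":{"kqg":27,"lj":42,"x":65},"rep":[75,97,32,14,33]},"wp":{"mh":{"l":48,"so":69},"ru":[59,42,17,78,64],"v":68,"yso":[66,2,38]}}
After op 16 (add /taz/3/0 80): {"i":{"euv":[97,48,47,64,71,70],"yfl":{"j":69,"oo":22}},"taz":[84,[47,50,90,15,31,12],[25,3,55,56],[80,97,67,70,59,68],[41,30,68,12,24],[43,20,27,50,11,88]],"vei":{"ozo":{"kqg":27,"lj":42,"x":65},"rep":[75,97,32,14,33]},"wp":{"mh":{"l":48,"so":69},"ru":[59,42,17,78,64],"v":68,"yso":[66,2,38]}}
After op 17 (add /vei/rep/1 96): {"i":{"euv":[97,48,47,64,71,70],"yfl":{"j":69,"oo":22}},"taz":[84,[47,50,90,15,31,12],[25,3,55,56],[80,97,67,70,59,68],[41,30,68,12,24],[43,20,27,50,11,88]],"vei":{"ozo":{"kqg":27,"lj":42,"x":65},"rep":[75,96,97,32,14,33]},"wp":{"mh":{"l":48,"so":69},"ru":[59,42,17,78,64],"v":68,"yso":[66,2,38]}}
After op 18 (add /wp/yso/2 53): {"i":{"euv":[97,48,47,64,71,70],"yfl":{"j":69,"oo":22}},"taz":[84,[47,50,90,15,31,12],[25,3,55,56],[80,97,67,70,59,68],[41,30,68,12,24],[43,20,27,50,11,88]],"vei":{"ozo":{"kqg":27,"lj":42,"x":65},"rep":[75,96,97,32,14,33]},"wp":{"mh":{"l":48,"so":69},"ru":[59,42,17,78,64],"v":68,"yso":[66,2,53,38]}}
Value at /taz/0: 84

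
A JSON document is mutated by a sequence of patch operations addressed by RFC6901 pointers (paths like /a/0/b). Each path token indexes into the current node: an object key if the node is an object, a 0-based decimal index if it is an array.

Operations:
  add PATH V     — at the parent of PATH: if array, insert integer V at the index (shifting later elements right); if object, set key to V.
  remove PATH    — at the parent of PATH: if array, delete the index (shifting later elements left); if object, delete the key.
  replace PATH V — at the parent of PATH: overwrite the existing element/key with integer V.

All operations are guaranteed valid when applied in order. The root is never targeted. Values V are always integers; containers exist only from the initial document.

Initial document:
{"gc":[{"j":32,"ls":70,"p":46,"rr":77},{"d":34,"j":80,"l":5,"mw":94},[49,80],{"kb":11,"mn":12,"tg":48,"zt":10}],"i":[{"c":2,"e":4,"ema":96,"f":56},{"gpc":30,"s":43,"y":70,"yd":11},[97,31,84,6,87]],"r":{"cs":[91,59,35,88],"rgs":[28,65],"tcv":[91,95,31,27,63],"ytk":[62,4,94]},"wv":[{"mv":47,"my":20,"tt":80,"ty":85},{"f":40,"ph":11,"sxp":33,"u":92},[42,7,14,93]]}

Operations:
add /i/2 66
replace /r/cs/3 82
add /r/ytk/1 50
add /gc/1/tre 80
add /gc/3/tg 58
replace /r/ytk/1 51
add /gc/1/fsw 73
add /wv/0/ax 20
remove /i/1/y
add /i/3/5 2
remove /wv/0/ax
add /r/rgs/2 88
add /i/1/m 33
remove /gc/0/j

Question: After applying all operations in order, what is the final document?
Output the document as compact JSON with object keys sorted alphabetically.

Answer: {"gc":[{"ls":70,"p":46,"rr":77},{"d":34,"fsw":73,"j":80,"l":5,"mw":94,"tre":80},[49,80],{"kb":11,"mn":12,"tg":58,"zt":10}],"i":[{"c":2,"e":4,"ema":96,"f":56},{"gpc":30,"m":33,"s":43,"yd":11},66,[97,31,84,6,87,2]],"r":{"cs":[91,59,35,82],"rgs":[28,65,88],"tcv":[91,95,31,27,63],"ytk":[62,51,4,94]},"wv":[{"mv":47,"my":20,"tt":80,"ty":85},{"f":40,"ph":11,"sxp":33,"u":92},[42,7,14,93]]}

Derivation:
After op 1 (add /i/2 66): {"gc":[{"j":32,"ls":70,"p":46,"rr":77},{"d":34,"j":80,"l":5,"mw":94},[49,80],{"kb":11,"mn":12,"tg":48,"zt":10}],"i":[{"c":2,"e":4,"ema":96,"f":56},{"gpc":30,"s":43,"y":70,"yd":11},66,[97,31,84,6,87]],"r":{"cs":[91,59,35,88],"rgs":[28,65],"tcv":[91,95,31,27,63],"ytk":[62,4,94]},"wv":[{"mv":47,"my":20,"tt":80,"ty":85},{"f":40,"ph":11,"sxp":33,"u":92},[42,7,14,93]]}
After op 2 (replace /r/cs/3 82): {"gc":[{"j":32,"ls":70,"p":46,"rr":77},{"d":34,"j":80,"l":5,"mw":94},[49,80],{"kb":11,"mn":12,"tg":48,"zt":10}],"i":[{"c":2,"e":4,"ema":96,"f":56},{"gpc":30,"s":43,"y":70,"yd":11},66,[97,31,84,6,87]],"r":{"cs":[91,59,35,82],"rgs":[28,65],"tcv":[91,95,31,27,63],"ytk":[62,4,94]},"wv":[{"mv":47,"my":20,"tt":80,"ty":85},{"f":40,"ph":11,"sxp":33,"u":92},[42,7,14,93]]}
After op 3 (add /r/ytk/1 50): {"gc":[{"j":32,"ls":70,"p":46,"rr":77},{"d":34,"j":80,"l":5,"mw":94},[49,80],{"kb":11,"mn":12,"tg":48,"zt":10}],"i":[{"c":2,"e":4,"ema":96,"f":56},{"gpc":30,"s":43,"y":70,"yd":11},66,[97,31,84,6,87]],"r":{"cs":[91,59,35,82],"rgs":[28,65],"tcv":[91,95,31,27,63],"ytk":[62,50,4,94]},"wv":[{"mv":47,"my":20,"tt":80,"ty":85},{"f":40,"ph":11,"sxp":33,"u":92},[42,7,14,93]]}
After op 4 (add /gc/1/tre 80): {"gc":[{"j":32,"ls":70,"p":46,"rr":77},{"d":34,"j":80,"l":5,"mw":94,"tre":80},[49,80],{"kb":11,"mn":12,"tg":48,"zt":10}],"i":[{"c":2,"e":4,"ema":96,"f":56},{"gpc":30,"s":43,"y":70,"yd":11},66,[97,31,84,6,87]],"r":{"cs":[91,59,35,82],"rgs":[28,65],"tcv":[91,95,31,27,63],"ytk":[62,50,4,94]},"wv":[{"mv":47,"my":20,"tt":80,"ty":85},{"f":40,"ph":11,"sxp":33,"u":92},[42,7,14,93]]}
After op 5 (add /gc/3/tg 58): {"gc":[{"j":32,"ls":70,"p":46,"rr":77},{"d":34,"j":80,"l":5,"mw":94,"tre":80},[49,80],{"kb":11,"mn":12,"tg":58,"zt":10}],"i":[{"c":2,"e":4,"ema":96,"f":56},{"gpc":30,"s":43,"y":70,"yd":11},66,[97,31,84,6,87]],"r":{"cs":[91,59,35,82],"rgs":[28,65],"tcv":[91,95,31,27,63],"ytk":[62,50,4,94]},"wv":[{"mv":47,"my":20,"tt":80,"ty":85},{"f":40,"ph":11,"sxp":33,"u":92},[42,7,14,93]]}
After op 6 (replace /r/ytk/1 51): {"gc":[{"j":32,"ls":70,"p":46,"rr":77},{"d":34,"j":80,"l":5,"mw":94,"tre":80},[49,80],{"kb":11,"mn":12,"tg":58,"zt":10}],"i":[{"c":2,"e":4,"ema":96,"f":56},{"gpc":30,"s":43,"y":70,"yd":11},66,[97,31,84,6,87]],"r":{"cs":[91,59,35,82],"rgs":[28,65],"tcv":[91,95,31,27,63],"ytk":[62,51,4,94]},"wv":[{"mv":47,"my":20,"tt":80,"ty":85},{"f":40,"ph":11,"sxp":33,"u":92},[42,7,14,93]]}
After op 7 (add /gc/1/fsw 73): {"gc":[{"j":32,"ls":70,"p":46,"rr":77},{"d":34,"fsw":73,"j":80,"l":5,"mw":94,"tre":80},[49,80],{"kb":11,"mn":12,"tg":58,"zt":10}],"i":[{"c":2,"e":4,"ema":96,"f":56},{"gpc":30,"s":43,"y":70,"yd":11},66,[97,31,84,6,87]],"r":{"cs":[91,59,35,82],"rgs":[28,65],"tcv":[91,95,31,27,63],"ytk":[62,51,4,94]},"wv":[{"mv":47,"my":20,"tt":80,"ty":85},{"f":40,"ph":11,"sxp":33,"u":92},[42,7,14,93]]}
After op 8 (add /wv/0/ax 20): {"gc":[{"j":32,"ls":70,"p":46,"rr":77},{"d":34,"fsw":73,"j":80,"l":5,"mw":94,"tre":80},[49,80],{"kb":11,"mn":12,"tg":58,"zt":10}],"i":[{"c":2,"e":4,"ema":96,"f":56},{"gpc":30,"s":43,"y":70,"yd":11},66,[97,31,84,6,87]],"r":{"cs":[91,59,35,82],"rgs":[28,65],"tcv":[91,95,31,27,63],"ytk":[62,51,4,94]},"wv":[{"ax":20,"mv":47,"my":20,"tt":80,"ty":85},{"f":40,"ph":11,"sxp":33,"u":92},[42,7,14,93]]}
After op 9 (remove /i/1/y): {"gc":[{"j":32,"ls":70,"p":46,"rr":77},{"d":34,"fsw":73,"j":80,"l":5,"mw":94,"tre":80},[49,80],{"kb":11,"mn":12,"tg":58,"zt":10}],"i":[{"c":2,"e":4,"ema":96,"f":56},{"gpc":30,"s":43,"yd":11},66,[97,31,84,6,87]],"r":{"cs":[91,59,35,82],"rgs":[28,65],"tcv":[91,95,31,27,63],"ytk":[62,51,4,94]},"wv":[{"ax":20,"mv":47,"my":20,"tt":80,"ty":85},{"f":40,"ph":11,"sxp":33,"u":92},[42,7,14,93]]}
After op 10 (add /i/3/5 2): {"gc":[{"j":32,"ls":70,"p":46,"rr":77},{"d":34,"fsw":73,"j":80,"l":5,"mw":94,"tre":80},[49,80],{"kb":11,"mn":12,"tg":58,"zt":10}],"i":[{"c":2,"e":4,"ema":96,"f":56},{"gpc":30,"s":43,"yd":11},66,[97,31,84,6,87,2]],"r":{"cs":[91,59,35,82],"rgs":[28,65],"tcv":[91,95,31,27,63],"ytk":[62,51,4,94]},"wv":[{"ax":20,"mv":47,"my":20,"tt":80,"ty":85},{"f":40,"ph":11,"sxp":33,"u":92},[42,7,14,93]]}
After op 11 (remove /wv/0/ax): {"gc":[{"j":32,"ls":70,"p":46,"rr":77},{"d":34,"fsw":73,"j":80,"l":5,"mw":94,"tre":80},[49,80],{"kb":11,"mn":12,"tg":58,"zt":10}],"i":[{"c":2,"e":4,"ema":96,"f":56},{"gpc":30,"s":43,"yd":11},66,[97,31,84,6,87,2]],"r":{"cs":[91,59,35,82],"rgs":[28,65],"tcv":[91,95,31,27,63],"ytk":[62,51,4,94]},"wv":[{"mv":47,"my":20,"tt":80,"ty":85},{"f":40,"ph":11,"sxp":33,"u":92},[42,7,14,93]]}
After op 12 (add /r/rgs/2 88): {"gc":[{"j":32,"ls":70,"p":46,"rr":77},{"d":34,"fsw":73,"j":80,"l":5,"mw":94,"tre":80},[49,80],{"kb":11,"mn":12,"tg":58,"zt":10}],"i":[{"c":2,"e":4,"ema":96,"f":56},{"gpc":30,"s":43,"yd":11},66,[97,31,84,6,87,2]],"r":{"cs":[91,59,35,82],"rgs":[28,65,88],"tcv":[91,95,31,27,63],"ytk":[62,51,4,94]},"wv":[{"mv":47,"my":20,"tt":80,"ty":85},{"f":40,"ph":11,"sxp":33,"u":92},[42,7,14,93]]}
After op 13 (add /i/1/m 33): {"gc":[{"j":32,"ls":70,"p":46,"rr":77},{"d":34,"fsw":73,"j":80,"l":5,"mw":94,"tre":80},[49,80],{"kb":11,"mn":12,"tg":58,"zt":10}],"i":[{"c":2,"e":4,"ema":96,"f":56},{"gpc":30,"m":33,"s":43,"yd":11},66,[97,31,84,6,87,2]],"r":{"cs":[91,59,35,82],"rgs":[28,65,88],"tcv":[91,95,31,27,63],"ytk":[62,51,4,94]},"wv":[{"mv":47,"my":20,"tt":80,"ty":85},{"f":40,"ph":11,"sxp":33,"u":92},[42,7,14,93]]}
After op 14 (remove /gc/0/j): {"gc":[{"ls":70,"p":46,"rr":77},{"d":34,"fsw":73,"j":80,"l":5,"mw":94,"tre":80},[49,80],{"kb":11,"mn":12,"tg":58,"zt":10}],"i":[{"c":2,"e":4,"ema":96,"f":56},{"gpc":30,"m":33,"s":43,"yd":11},66,[97,31,84,6,87,2]],"r":{"cs":[91,59,35,82],"rgs":[28,65,88],"tcv":[91,95,31,27,63],"ytk":[62,51,4,94]},"wv":[{"mv":47,"my":20,"tt":80,"ty":85},{"f":40,"ph":11,"sxp":33,"u":92},[42,7,14,93]]}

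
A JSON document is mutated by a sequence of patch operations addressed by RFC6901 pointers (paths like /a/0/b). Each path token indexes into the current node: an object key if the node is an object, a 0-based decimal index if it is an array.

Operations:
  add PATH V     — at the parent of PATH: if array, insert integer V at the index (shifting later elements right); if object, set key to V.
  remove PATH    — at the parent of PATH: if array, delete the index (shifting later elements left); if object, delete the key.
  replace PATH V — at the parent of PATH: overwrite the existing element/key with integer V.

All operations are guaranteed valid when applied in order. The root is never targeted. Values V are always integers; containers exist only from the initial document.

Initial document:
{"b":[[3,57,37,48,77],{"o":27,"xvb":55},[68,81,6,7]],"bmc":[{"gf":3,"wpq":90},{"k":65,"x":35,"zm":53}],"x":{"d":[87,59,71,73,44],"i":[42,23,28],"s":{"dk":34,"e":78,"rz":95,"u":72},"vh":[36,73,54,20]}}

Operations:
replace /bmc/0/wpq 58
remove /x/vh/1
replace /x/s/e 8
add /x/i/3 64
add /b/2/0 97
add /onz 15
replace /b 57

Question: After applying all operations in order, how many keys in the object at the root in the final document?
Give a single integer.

Answer: 4

Derivation:
After op 1 (replace /bmc/0/wpq 58): {"b":[[3,57,37,48,77],{"o":27,"xvb":55},[68,81,6,7]],"bmc":[{"gf":3,"wpq":58},{"k":65,"x":35,"zm":53}],"x":{"d":[87,59,71,73,44],"i":[42,23,28],"s":{"dk":34,"e":78,"rz":95,"u":72},"vh":[36,73,54,20]}}
After op 2 (remove /x/vh/1): {"b":[[3,57,37,48,77],{"o":27,"xvb":55},[68,81,6,7]],"bmc":[{"gf":3,"wpq":58},{"k":65,"x":35,"zm":53}],"x":{"d":[87,59,71,73,44],"i":[42,23,28],"s":{"dk":34,"e":78,"rz":95,"u":72},"vh":[36,54,20]}}
After op 3 (replace /x/s/e 8): {"b":[[3,57,37,48,77],{"o":27,"xvb":55},[68,81,6,7]],"bmc":[{"gf":3,"wpq":58},{"k":65,"x":35,"zm":53}],"x":{"d":[87,59,71,73,44],"i":[42,23,28],"s":{"dk":34,"e":8,"rz":95,"u":72},"vh":[36,54,20]}}
After op 4 (add /x/i/3 64): {"b":[[3,57,37,48,77],{"o":27,"xvb":55},[68,81,6,7]],"bmc":[{"gf":3,"wpq":58},{"k":65,"x":35,"zm":53}],"x":{"d":[87,59,71,73,44],"i":[42,23,28,64],"s":{"dk":34,"e":8,"rz":95,"u":72},"vh":[36,54,20]}}
After op 5 (add /b/2/0 97): {"b":[[3,57,37,48,77],{"o":27,"xvb":55},[97,68,81,6,7]],"bmc":[{"gf":3,"wpq":58},{"k":65,"x":35,"zm":53}],"x":{"d":[87,59,71,73,44],"i":[42,23,28,64],"s":{"dk":34,"e":8,"rz":95,"u":72},"vh":[36,54,20]}}
After op 6 (add /onz 15): {"b":[[3,57,37,48,77],{"o":27,"xvb":55},[97,68,81,6,7]],"bmc":[{"gf":3,"wpq":58},{"k":65,"x":35,"zm":53}],"onz":15,"x":{"d":[87,59,71,73,44],"i":[42,23,28,64],"s":{"dk":34,"e":8,"rz":95,"u":72},"vh":[36,54,20]}}
After op 7 (replace /b 57): {"b":57,"bmc":[{"gf":3,"wpq":58},{"k":65,"x":35,"zm":53}],"onz":15,"x":{"d":[87,59,71,73,44],"i":[42,23,28,64],"s":{"dk":34,"e":8,"rz":95,"u":72},"vh":[36,54,20]}}
Size at the root: 4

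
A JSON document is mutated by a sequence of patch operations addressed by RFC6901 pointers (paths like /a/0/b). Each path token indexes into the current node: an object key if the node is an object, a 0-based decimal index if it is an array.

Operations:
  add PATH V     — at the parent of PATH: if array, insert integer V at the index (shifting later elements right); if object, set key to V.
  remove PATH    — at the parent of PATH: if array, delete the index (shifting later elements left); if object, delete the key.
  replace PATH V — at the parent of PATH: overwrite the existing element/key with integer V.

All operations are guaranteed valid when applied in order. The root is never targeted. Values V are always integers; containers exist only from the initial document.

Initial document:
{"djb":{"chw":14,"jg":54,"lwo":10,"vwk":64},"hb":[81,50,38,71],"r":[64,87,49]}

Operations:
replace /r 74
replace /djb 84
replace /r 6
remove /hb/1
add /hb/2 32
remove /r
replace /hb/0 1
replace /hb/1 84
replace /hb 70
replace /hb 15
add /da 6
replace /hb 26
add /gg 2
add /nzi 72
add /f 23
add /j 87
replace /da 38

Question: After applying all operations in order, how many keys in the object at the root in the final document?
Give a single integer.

After op 1 (replace /r 74): {"djb":{"chw":14,"jg":54,"lwo":10,"vwk":64},"hb":[81,50,38,71],"r":74}
After op 2 (replace /djb 84): {"djb":84,"hb":[81,50,38,71],"r":74}
After op 3 (replace /r 6): {"djb":84,"hb":[81,50,38,71],"r":6}
After op 4 (remove /hb/1): {"djb":84,"hb":[81,38,71],"r":6}
After op 5 (add /hb/2 32): {"djb":84,"hb":[81,38,32,71],"r":6}
After op 6 (remove /r): {"djb":84,"hb":[81,38,32,71]}
After op 7 (replace /hb/0 1): {"djb":84,"hb":[1,38,32,71]}
After op 8 (replace /hb/1 84): {"djb":84,"hb":[1,84,32,71]}
After op 9 (replace /hb 70): {"djb":84,"hb":70}
After op 10 (replace /hb 15): {"djb":84,"hb":15}
After op 11 (add /da 6): {"da":6,"djb":84,"hb":15}
After op 12 (replace /hb 26): {"da":6,"djb":84,"hb":26}
After op 13 (add /gg 2): {"da":6,"djb":84,"gg":2,"hb":26}
After op 14 (add /nzi 72): {"da":6,"djb":84,"gg":2,"hb":26,"nzi":72}
After op 15 (add /f 23): {"da":6,"djb":84,"f":23,"gg":2,"hb":26,"nzi":72}
After op 16 (add /j 87): {"da":6,"djb":84,"f":23,"gg":2,"hb":26,"j":87,"nzi":72}
After op 17 (replace /da 38): {"da":38,"djb":84,"f":23,"gg":2,"hb":26,"j":87,"nzi":72}
Size at the root: 7

Answer: 7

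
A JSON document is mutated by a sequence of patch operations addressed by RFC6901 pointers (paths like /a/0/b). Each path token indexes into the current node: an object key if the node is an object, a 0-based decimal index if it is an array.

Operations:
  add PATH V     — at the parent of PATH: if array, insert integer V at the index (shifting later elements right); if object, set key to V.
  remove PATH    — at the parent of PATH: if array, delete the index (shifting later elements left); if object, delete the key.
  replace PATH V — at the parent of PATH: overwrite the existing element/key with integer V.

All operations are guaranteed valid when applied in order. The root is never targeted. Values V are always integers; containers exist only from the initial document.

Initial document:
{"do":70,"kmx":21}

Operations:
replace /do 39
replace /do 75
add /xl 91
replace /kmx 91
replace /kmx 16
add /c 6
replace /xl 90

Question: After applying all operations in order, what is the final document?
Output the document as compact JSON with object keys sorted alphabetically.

Answer: {"c":6,"do":75,"kmx":16,"xl":90}

Derivation:
After op 1 (replace /do 39): {"do":39,"kmx":21}
After op 2 (replace /do 75): {"do":75,"kmx":21}
After op 3 (add /xl 91): {"do":75,"kmx":21,"xl":91}
After op 4 (replace /kmx 91): {"do":75,"kmx":91,"xl":91}
After op 5 (replace /kmx 16): {"do":75,"kmx":16,"xl":91}
After op 6 (add /c 6): {"c":6,"do":75,"kmx":16,"xl":91}
After op 7 (replace /xl 90): {"c":6,"do":75,"kmx":16,"xl":90}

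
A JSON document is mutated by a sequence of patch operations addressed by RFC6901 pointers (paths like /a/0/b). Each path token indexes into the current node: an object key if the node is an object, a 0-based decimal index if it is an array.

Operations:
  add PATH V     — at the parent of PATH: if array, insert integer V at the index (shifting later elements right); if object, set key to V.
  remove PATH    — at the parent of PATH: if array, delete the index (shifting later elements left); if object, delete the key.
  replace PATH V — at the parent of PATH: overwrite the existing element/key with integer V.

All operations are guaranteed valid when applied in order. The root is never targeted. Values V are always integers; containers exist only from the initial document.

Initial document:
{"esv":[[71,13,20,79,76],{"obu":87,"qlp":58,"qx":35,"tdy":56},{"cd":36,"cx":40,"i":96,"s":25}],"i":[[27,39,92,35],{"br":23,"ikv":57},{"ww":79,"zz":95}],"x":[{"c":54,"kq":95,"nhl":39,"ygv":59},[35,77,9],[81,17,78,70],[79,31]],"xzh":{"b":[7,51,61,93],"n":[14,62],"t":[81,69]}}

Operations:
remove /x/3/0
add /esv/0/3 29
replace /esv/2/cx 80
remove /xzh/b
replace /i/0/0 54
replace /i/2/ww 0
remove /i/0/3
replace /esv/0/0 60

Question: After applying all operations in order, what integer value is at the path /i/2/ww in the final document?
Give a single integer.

After op 1 (remove /x/3/0): {"esv":[[71,13,20,79,76],{"obu":87,"qlp":58,"qx":35,"tdy":56},{"cd":36,"cx":40,"i":96,"s":25}],"i":[[27,39,92,35],{"br":23,"ikv":57},{"ww":79,"zz":95}],"x":[{"c":54,"kq":95,"nhl":39,"ygv":59},[35,77,9],[81,17,78,70],[31]],"xzh":{"b":[7,51,61,93],"n":[14,62],"t":[81,69]}}
After op 2 (add /esv/0/3 29): {"esv":[[71,13,20,29,79,76],{"obu":87,"qlp":58,"qx":35,"tdy":56},{"cd":36,"cx":40,"i":96,"s":25}],"i":[[27,39,92,35],{"br":23,"ikv":57},{"ww":79,"zz":95}],"x":[{"c":54,"kq":95,"nhl":39,"ygv":59},[35,77,9],[81,17,78,70],[31]],"xzh":{"b":[7,51,61,93],"n":[14,62],"t":[81,69]}}
After op 3 (replace /esv/2/cx 80): {"esv":[[71,13,20,29,79,76],{"obu":87,"qlp":58,"qx":35,"tdy":56},{"cd":36,"cx":80,"i":96,"s":25}],"i":[[27,39,92,35],{"br":23,"ikv":57},{"ww":79,"zz":95}],"x":[{"c":54,"kq":95,"nhl":39,"ygv":59},[35,77,9],[81,17,78,70],[31]],"xzh":{"b":[7,51,61,93],"n":[14,62],"t":[81,69]}}
After op 4 (remove /xzh/b): {"esv":[[71,13,20,29,79,76],{"obu":87,"qlp":58,"qx":35,"tdy":56},{"cd":36,"cx":80,"i":96,"s":25}],"i":[[27,39,92,35],{"br":23,"ikv":57},{"ww":79,"zz":95}],"x":[{"c":54,"kq":95,"nhl":39,"ygv":59},[35,77,9],[81,17,78,70],[31]],"xzh":{"n":[14,62],"t":[81,69]}}
After op 5 (replace /i/0/0 54): {"esv":[[71,13,20,29,79,76],{"obu":87,"qlp":58,"qx":35,"tdy":56},{"cd":36,"cx":80,"i":96,"s":25}],"i":[[54,39,92,35],{"br":23,"ikv":57},{"ww":79,"zz":95}],"x":[{"c":54,"kq":95,"nhl":39,"ygv":59},[35,77,9],[81,17,78,70],[31]],"xzh":{"n":[14,62],"t":[81,69]}}
After op 6 (replace /i/2/ww 0): {"esv":[[71,13,20,29,79,76],{"obu":87,"qlp":58,"qx":35,"tdy":56},{"cd":36,"cx":80,"i":96,"s":25}],"i":[[54,39,92,35],{"br":23,"ikv":57},{"ww":0,"zz":95}],"x":[{"c":54,"kq":95,"nhl":39,"ygv":59},[35,77,9],[81,17,78,70],[31]],"xzh":{"n":[14,62],"t":[81,69]}}
After op 7 (remove /i/0/3): {"esv":[[71,13,20,29,79,76],{"obu":87,"qlp":58,"qx":35,"tdy":56},{"cd":36,"cx":80,"i":96,"s":25}],"i":[[54,39,92],{"br":23,"ikv":57},{"ww":0,"zz":95}],"x":[{"c":54,"kq":95,"nhl":39,"ygv":59},[35,77,9],[81,17,78,70],[31]],"xzh":{"n":[14,62],"t":[81,69]}}
After op 8 (replace /esv/0/0 60): {"esv":[[60,13,20,29,79,76],{"obu":87,"qlp":58,"qx":35,"tdy":56},{"cd":36,"cx":80,"i":96,"s":25}],"i":[[54,39,92],{"br":23,"ikv":57},{"ww":0,"zz":95}],"x":[{"c":54,"kq":95,"nhl":39,"ygv":59},[35,77,9],[81,17,78,70],[31]],"xzh":{"n":[14,62],"t":[81,69]}}
Value at /i/2/ww: 0

Answer: 0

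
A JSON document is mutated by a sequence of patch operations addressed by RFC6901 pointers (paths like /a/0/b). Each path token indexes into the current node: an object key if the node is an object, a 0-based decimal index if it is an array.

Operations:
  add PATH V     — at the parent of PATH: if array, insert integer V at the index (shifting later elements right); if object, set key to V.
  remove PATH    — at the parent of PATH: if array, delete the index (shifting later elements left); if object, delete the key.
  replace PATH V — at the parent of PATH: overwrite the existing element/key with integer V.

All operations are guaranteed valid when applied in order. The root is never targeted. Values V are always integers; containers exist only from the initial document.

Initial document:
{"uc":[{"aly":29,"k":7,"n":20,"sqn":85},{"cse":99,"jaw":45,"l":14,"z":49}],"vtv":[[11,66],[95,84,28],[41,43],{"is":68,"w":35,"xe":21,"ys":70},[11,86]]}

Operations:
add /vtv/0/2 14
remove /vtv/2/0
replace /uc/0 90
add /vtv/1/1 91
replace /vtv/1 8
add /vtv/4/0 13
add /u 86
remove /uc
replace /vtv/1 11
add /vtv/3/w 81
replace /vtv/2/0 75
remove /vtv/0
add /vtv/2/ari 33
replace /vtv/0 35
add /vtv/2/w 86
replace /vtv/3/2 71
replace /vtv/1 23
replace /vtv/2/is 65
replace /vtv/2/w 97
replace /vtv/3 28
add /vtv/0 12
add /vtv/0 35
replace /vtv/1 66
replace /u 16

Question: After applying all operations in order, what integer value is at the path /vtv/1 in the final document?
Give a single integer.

Answer: 66

Derivation:
After op 1 (add /vtv/0/2 14): {"uc":[{"aly":29,"k":7,"n":20,"sqn":85},{"cse":99,"jaw":45,"l":14,"z":49}],"vtv":[[11,66,14],[95,84,28],[41,43],{"is":68,"w":35,"xe":21,"ys":70},[11,86]]}
After op 2 (remove /vtv/2/0): {"uc":[{"aly":29,"k":7,"n":20,"sqn":85},{"cse":99,"jaw":45,"l":14,"z":49}],"vtv":[[11,66,14],[95,84,28],[43],{"is":68,"w":35,"xe":21,"ys":70},[11,86]]}
After op 3 (replace /uc/0 90): {"uc":[90,{"cse":99,"jaw":45,"l":14,"z":49}],"vtv":[[11,66,14],[95,84,28],[43],{"is":68,"w":35,"xe":21,"ys":70},[11,86]]}
After op 4 (add /vtv/1/1 91): {"uc":[90,{"cse":99,"jaw":45,"l":14,"z":49}],"vtv":[[11,66,14],[95,91,84,28],[43],{"is":68,"w":35,"xe":21,"ys":70},[11,86]]}
After op 5 (replace /vtv/1 8): {"uc":[90,{"cse":99,"jaw":45,"l":14,"z":49}],"vtv":[[11,66,14],8,[43],{"is":68,"w":35,"xe":21,"ys":70},[11,86]]}
After op 6 (add /vtv/4/0 13): {"uc":[90,{"cse":99,"jaw":45,"l":14,"z":49}],"vtv":[[11,66,14],8,[43],{"is":68,"w":35,"xe":21,"ys":70},[13,11,86]]}
After op 7 (add /u 86): {"u":86,"uc":[90,{"cse":99,"jaw":45,"l":14,"z":49}],"vtv":[[11,66,14],8,[43],{"is":68,"w":35,"xe":21,"ys":70},[13,11,86]]}
After op 8 (remove /uc): {"u":86,"vtv":[[11,66,14],8,[43],{"is":68,"w":35,"xe":21,"ys":70},[13,11,86]]}
After op 9 (replace /vtv/1 11): {"u":86,"vtv":[[11,66,14],11,[43],{"is":68,"w":35,"xe":21,"ys":70},[13,11,86]]}
After op 10 (add /vtv/3/w 81): {"u":86,"vtv":[[11,66,14],11,[43],{"is":68,"w":81,"xe":21,"ys":70},[13,11,86]]}
After op 11 (replace /vtv/2/0 75): {"u":86,"vtv":[[11,66,14],11,[75],{"is":68,"w":81,"xe":21,"ys":70},[13,11,86]]}
After op 12 (remove /vtv/0): {"u":86,"vtv":[11,[75],{"is":68,"w":81,"xe":21,"ys":70},[13,11,86]]}
After op 13 (add /vtv/2/ari 33): {"u":86,"vtv":[11,[75],{"ari":33,"is":68,"w":81,"xe":21,"ys":70},[13,11,86]]}
After op 14 (replace /vtv/0 35): {"u":86,"vtv":[35,[75],{"ari":33,"is":68,"w":81,"xe":21,"ys":70},[13,11,86]]}
After op 15 (add /vtv/2/w 86): {"u":86,"vtv":[35,[75],{"ari":33,"is":68,"w":86,"xe":21,"ys":70},[13,11,86]]}
After op 16 (replace /vtv/3/2 71): {"u":86,"vtv":[35,[75],{"ari":33,"is":68,"w":86,"xe":21,"ys":70},[13,11,71]]}
After op 17 (replace /vtv/1 23): {"u":86,"vtv":[35,23,{"ari":33,"is":68,"w":86,"xe":21,"ys":70},[13,11,71]]}
After op 18 (replace /vtv/2/is 65): {"u":86,"vtv":[35,23,{"ari":33,"is":65,"w":86,"xe":21,"ys":70},[13,11,71]]}
After op 19 (replace /vtv/2/w 97): {"u":86,"vtv":[35,23,{"ari":33,"is":65,"w":97,"xe":21,"ys":70},[13,11,71]]}
After op 20 (replace /vtv/3 28): {"u":86,"vtv":[35,23,{"ari":33,"is":65,"w":97,"xe":21,"ys":70},28]}
After op 21 (add /vtv/0 12): {"u":86,"vtv":[12,35,23,{"ari":33,"is":65,"w":97,"xe":21,"ys":70},28]}
After op 22 (add /vtv/0 35): {"u":86,"vtv":[35,12,35,23,{"ari":33,"is":65,"w":97,"xe":21,"ys":70},28]}
After op 23 (replace /vtv/1 66): {"u":86,"vtv":[35,66,35,23,{"ari":33,"is":65,"w":97,"xe":21,"ys":70},28]}
After op 24 (replace /u 16): {"u":16,"vtv":[35,66,35,23,{"ari":33,"is":65,"w":97,"xe":21,"ys":70},28]}
Value at /vtv/1: 66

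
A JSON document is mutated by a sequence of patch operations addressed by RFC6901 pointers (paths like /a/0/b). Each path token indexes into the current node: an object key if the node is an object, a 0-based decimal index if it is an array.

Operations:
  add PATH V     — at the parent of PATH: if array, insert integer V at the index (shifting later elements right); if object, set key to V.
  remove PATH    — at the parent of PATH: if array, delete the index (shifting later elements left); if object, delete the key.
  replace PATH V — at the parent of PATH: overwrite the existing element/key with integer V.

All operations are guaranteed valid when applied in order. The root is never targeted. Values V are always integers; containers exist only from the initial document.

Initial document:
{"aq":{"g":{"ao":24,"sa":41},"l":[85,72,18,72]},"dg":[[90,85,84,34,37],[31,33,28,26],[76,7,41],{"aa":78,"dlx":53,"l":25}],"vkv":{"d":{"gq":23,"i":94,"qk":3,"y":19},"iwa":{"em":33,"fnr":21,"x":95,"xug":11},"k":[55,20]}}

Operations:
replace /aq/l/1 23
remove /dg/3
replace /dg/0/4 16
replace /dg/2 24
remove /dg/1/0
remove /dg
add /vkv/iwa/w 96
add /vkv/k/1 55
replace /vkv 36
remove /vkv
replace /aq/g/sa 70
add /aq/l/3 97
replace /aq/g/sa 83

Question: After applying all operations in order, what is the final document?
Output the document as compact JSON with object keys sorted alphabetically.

After op 1 (replace /aq/l/1 23): {"aq":{"g":{"ao":24,"sa":41},"l":[85,23,18,72]},"dg":[[90,85,84,34,37],[31,33,28,26],[76,7,41],{"aa":78,"dlx":53,"l":25}],"vkv":{"d":{"gq":23,"i":94,"qk":3,"y":19},"iwa":{"em":33,"fnr":21,"x":95,"xug":11},"k":[55,20]}}
After op 2 (remove /dg/3): {"aq":{"g":{"ao":24,"sa":41},"l":[85,23,18,72]},"dg":[[90,85,84,34,37],[31,33,28,26],[76,7,41]],"vkv":{"d":{"gq":23,"i":94,"qk":3,"y":19},"iwa":{"em":33,"fnr":21,"x":95,"xug":11},"k":[55,20]}}
After op 3 (replace /dg/0/4 16): {"aq":{"g":{"ao":24,"sa":41},"l":[85,23,18,72]},"dg":[[90,85,84,34,16],[31,33,28,26],[76,7,41]],"vkv":{"d":{"gq":23,"i":94,"qk":3,"y":19},"iwa":{"em":33,"fnr":21,"x":95,"xug":11},"k":[55,20]}}
After op 4 (replace /dg/2 24): {"aq":{"g":{"ao":24,"sa":41},"l":[85,23,18,72]},"dg":[[90,85,84,34,16],[31,33,28,26],24],"vkv":{"d":{"gq":23,"i":94,"qk":3,"y":19},"iwa":{"em":33,"fnr":21,"x":95,"xug":11},"k":[55,20]}}
After op 5 (remove /dg/1/0): {"aq":{"g":{"ao":24,"sa":41},"l":[85,23,18,72]},"dg":[[90,85,84,34,16],[33,28,26],24],"vkv":{"d":{"gq":23,"i":94,"qk":3,"y":19},"iwa":{"em":33,"fnr":21,"x":95,"xug":11},"k":[55,20]}}
After op 6 (remove /dg): {"aq":{"g":{"ao":24,"sa":41},"l":[85,23,18,72]},"vkv":{"d":{"gq":23,"i":94,"qk":3,"y":19},"iwa":{"em":33,"fnr":21,"x":95,"xug":11},"k":[55,20]}}
After op 7 (add /vkv/iwa/w 96): {"aq":{"g":{"ao":24,"sa":41},"l":[85,23,18,72]},"vkv":{"d":{"gq":23,"i":94,"qk":3,"y":19},"iwa":{"em":33,"fnr":21,"w":96,"x":95,"xug":11},"k":[55,20]}}
After op 8 (add /vkv/k/1 55): {"aq":{"g":{"ao":24,"sa":41},"l":[85,23,18,72]},"vkv":{"d":{"gq":23,"i":94,"qk":3,"y":19},"iwa":{"em":33,"fnr":21,"w":96,"x":95,"xug":11},"k":[55,55,20]}}
After op 9 (replace /vkv 36): {"aq":{"g":{"ao":24,"sa":41},"l":[85,23,18,72]},"vkv":36}
After op 10 (remove /vkv): {"aq":{"g":{"ao":24,"sa":41},"l":[85,23,18,72]}}
After op 11 (replace /aq/g/sa 70): {"aq":{"g":{"ao":24,"sa":70},"l":[85,23,18,72]}}
After op 12 (add /aq/l/3 97): {"aq":{"g":{"ao":24,"sa":70},"l":[85,23,18,97,72]}}
After op 13 (replace /aq/g/sa 83): {"aq":{"g":{"ao":24,"sa":83},"l":[85,23,18,97,72]}}

Answer: {"aq":{"g":{"ao":24,"sa":83},"l":[85,23,18,97,72]}}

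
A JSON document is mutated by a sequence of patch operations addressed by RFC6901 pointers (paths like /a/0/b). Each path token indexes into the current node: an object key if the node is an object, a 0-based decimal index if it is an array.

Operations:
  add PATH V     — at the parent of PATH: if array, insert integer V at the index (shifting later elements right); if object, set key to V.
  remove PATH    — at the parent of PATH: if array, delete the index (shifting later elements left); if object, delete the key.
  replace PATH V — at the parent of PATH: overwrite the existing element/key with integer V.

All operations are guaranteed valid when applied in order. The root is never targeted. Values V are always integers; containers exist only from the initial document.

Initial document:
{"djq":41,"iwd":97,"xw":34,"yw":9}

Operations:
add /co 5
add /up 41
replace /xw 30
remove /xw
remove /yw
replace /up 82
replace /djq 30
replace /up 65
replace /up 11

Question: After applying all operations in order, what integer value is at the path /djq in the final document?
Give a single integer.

After op 1 (add /co 5): {"co":5,"djq":41,"iwd":97,"xw":34,"yw":9}
After op 2 (add /up 41): {"co":5,"djq":41,"iwd":97,"up":41,"xw":34,"yw":9}
After op 3 (replace /xw 30): {"co":5,"djq":41,"iwd":97,"up":41,"xw":30,"yw":9}
After op 4 (remove /xw): {"co":5,"djq":41,"iwd":97,"up":41,"yw":9}
After op 5 (remove /yw): {"co":5,"djq":41,"iwd":97,"up":41}
After op 6 (replace /up 82): {"co":5,"djq":41,"iwd":97,"up":82}
After op 7 (replace /djq 30): {"co":5,"djq":30,"iwd":97,"up":82}
After op 8 (replace /up 65): {"co":5,"djq":30,"iwd":97,"up":65}
After op 9 (replace /up 11): {"co":5,"djq":30,"iwd":97,"up":11}
Value at /djq: 30

Answer: 30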